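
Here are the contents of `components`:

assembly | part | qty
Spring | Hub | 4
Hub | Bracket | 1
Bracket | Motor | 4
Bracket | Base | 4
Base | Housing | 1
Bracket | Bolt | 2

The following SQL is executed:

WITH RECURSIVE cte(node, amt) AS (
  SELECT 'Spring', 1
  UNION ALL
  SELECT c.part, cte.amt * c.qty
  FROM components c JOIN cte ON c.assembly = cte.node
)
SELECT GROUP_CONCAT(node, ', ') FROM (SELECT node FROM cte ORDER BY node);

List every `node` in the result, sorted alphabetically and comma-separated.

Base, Bolt, Bracket, Housing, Hub, Motor, Spring

Base: (Spring, amt=1).
Iteration 1: components of {Spring} -> Hub = 1*4 = 4.
Iteration 2: components of {Hub} -> Bracket = 4*1 = 4.
Iteration 3: components of {Bracket} -> Base = 4*4 = 16, Bolt = 4*2 = 8, Motor = 4*4 = 16.
Iteration 4: components of {Base,Bolt,Motor} -> Housing = 16*1 = 16.
Iteration 5: no further components; recursion stops.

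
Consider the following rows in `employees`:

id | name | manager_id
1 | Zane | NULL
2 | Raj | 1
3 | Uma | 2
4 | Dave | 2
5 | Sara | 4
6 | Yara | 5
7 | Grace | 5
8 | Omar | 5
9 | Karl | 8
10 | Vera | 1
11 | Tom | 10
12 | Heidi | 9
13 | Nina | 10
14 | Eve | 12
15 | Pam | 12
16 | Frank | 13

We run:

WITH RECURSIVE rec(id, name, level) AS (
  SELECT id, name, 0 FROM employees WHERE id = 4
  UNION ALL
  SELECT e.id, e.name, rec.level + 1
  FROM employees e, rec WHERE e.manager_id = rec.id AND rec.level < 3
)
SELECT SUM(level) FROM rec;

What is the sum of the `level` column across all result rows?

Base: id=4 (Dave) at level 0.
Iteration 1: rows with manager_id in {4} -> Sara (id 5, level 1).
Iteration 2: rows with manager_id in {5} -> Yara (id 6, level 2), Grace (id 7, level 2), Omar (id 8, level 2).
Iteration 3: rows with manager_id in {6,7,8} -> Karl (id 9, level 3).
Iteration 4: level < 3 fails for all current rows; recursion stops.
SUM(level) = 0 + 1 + 2 + 2 + 2 + 3 = 10.

10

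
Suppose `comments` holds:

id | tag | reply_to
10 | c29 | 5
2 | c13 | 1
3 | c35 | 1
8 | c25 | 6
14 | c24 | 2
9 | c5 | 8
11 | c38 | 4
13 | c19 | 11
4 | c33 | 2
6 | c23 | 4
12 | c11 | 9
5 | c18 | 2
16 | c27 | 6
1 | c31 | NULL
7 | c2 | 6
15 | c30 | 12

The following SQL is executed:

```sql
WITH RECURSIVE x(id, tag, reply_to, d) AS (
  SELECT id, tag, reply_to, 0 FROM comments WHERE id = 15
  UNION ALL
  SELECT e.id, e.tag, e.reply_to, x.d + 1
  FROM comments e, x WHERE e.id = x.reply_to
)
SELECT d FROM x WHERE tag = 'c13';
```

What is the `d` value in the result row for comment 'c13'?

6

Base: id=15 (c30), reply_to=12, d 0.
Iteration 1: join on id=12 -> c11 (id 12, reply_to=9, d 1).
Iteration 2: join on id=9 -> c5 (id 9, reply_to=8, d 2).
Iteration 3: join on id=8 -> c25 (id 8, reply_to=6, d 3).
Iteration 4: join on id=6 -> c23 (id 6, reply_to=4, d 4).
Iteration 5: join on id=4 -> c33 (id 4, reply_to=2, d 5).
Iteration 6: join on id=2 -> c13 (id 2, reply_to=1, d 6).
Iteration 7: join on id=1 -> c31 (id 1, reply_to=NULL, d 7).
Iteration 8: reply_to is NULL; no match; recursion stops.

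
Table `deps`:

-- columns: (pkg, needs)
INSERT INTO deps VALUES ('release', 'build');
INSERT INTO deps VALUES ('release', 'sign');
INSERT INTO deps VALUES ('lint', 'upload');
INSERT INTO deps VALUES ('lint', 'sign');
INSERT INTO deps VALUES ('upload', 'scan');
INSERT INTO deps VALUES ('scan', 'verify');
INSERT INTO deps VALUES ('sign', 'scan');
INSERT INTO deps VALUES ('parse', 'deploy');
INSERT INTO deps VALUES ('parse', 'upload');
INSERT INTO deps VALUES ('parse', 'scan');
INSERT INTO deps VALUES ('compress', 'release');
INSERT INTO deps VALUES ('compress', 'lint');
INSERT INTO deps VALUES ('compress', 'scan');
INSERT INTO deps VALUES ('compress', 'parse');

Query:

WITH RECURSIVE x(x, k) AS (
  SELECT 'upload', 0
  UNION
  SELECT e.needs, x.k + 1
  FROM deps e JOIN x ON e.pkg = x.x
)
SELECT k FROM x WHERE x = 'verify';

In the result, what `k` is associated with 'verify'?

2

Base: (upload, k=0).
Iteration 1: edges from {upload} -> (scan, k=1).
Iteration 2: edges from {scan} -> (verify, k=2).
Iteration 3: no outgoing edges from {verify}; recursion stops.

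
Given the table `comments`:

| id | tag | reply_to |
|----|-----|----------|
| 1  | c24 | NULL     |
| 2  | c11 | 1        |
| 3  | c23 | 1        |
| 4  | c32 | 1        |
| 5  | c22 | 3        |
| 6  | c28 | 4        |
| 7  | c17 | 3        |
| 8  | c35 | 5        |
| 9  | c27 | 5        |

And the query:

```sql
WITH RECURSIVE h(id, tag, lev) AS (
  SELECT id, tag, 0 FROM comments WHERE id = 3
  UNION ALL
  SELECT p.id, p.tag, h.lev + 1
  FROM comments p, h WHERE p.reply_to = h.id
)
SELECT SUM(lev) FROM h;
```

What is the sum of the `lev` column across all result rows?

6

Base: id=3 (c23) at lev 0.
Iteration 1: rows with reply_to in {3} -> c22 (id 5, lev 1), c17 (id 7, lev 1).
Iteration 2: rows with reply_to in {5,7} -> c35 (id 8, lev 2), c27 (id 9, lev 2).
Iteration 3: no rows with reply_to in {8,9}; recursion stops.
SUM(lev) = 0 + 1 + 1 + 2 + 2 = 6.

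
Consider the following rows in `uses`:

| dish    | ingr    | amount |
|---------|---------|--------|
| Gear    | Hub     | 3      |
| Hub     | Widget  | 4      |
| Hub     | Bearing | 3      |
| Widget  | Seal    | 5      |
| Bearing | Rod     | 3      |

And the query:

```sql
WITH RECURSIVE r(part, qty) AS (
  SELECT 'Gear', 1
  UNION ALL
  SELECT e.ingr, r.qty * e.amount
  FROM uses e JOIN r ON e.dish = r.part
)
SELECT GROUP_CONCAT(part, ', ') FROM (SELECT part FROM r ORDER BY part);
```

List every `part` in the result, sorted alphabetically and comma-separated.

Bearing, Gear, Hub, Rod, Seal, Widget

Base: (Gear, qty=1).
Iteration 1: components of {Gear} -> Hub = 1*3 = 3.
Iteration 2: components of {Hub} -> Bearing = 3*3 = 9, Widget = 3*4 = 12.
Iteration 3: components of {Bearing,Widget} -> Rod = 9*3 = 27, Seal = 12*5 = 60.
Iteration 4: no further components; recursion stops.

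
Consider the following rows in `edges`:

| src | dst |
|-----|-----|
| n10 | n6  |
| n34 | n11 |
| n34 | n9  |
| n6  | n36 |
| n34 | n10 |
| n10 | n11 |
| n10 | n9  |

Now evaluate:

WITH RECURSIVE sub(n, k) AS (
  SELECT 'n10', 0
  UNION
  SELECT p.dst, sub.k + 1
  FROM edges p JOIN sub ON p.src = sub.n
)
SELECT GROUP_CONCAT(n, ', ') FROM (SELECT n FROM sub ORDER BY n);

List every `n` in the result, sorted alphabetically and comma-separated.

Base: (n10, k=0).
Iteration 1: edges from {n10} -> (n11, k=1), (n6, k=1), (n9, k=1).
Iteration 2: edges from {n11,n6,n9} -> (n36, k=2).
Iteration 3: no outgoing edges from {n36}; recursion stops.

n10, n11, n36, n6, n9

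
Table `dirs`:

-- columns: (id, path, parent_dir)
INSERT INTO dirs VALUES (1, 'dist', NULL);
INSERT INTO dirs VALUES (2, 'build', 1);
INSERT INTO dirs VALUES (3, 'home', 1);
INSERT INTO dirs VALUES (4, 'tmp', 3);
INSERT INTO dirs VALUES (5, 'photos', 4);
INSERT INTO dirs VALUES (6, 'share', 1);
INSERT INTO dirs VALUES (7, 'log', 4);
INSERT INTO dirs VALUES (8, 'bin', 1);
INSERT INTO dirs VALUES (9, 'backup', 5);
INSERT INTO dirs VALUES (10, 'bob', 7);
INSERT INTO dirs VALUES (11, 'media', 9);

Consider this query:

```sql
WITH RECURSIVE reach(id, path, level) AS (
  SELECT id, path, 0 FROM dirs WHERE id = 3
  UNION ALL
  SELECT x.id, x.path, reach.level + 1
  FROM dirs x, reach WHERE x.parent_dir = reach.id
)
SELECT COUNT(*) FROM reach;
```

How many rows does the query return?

Base: id=3 (home) at level 0.
Iteration 1: rows with parent_dir in {3} -> tmp (id 4, level 1).
Iteration 2: rows with parent_dir in {4} -> photos (id 5, level 2), log (id 7, level 2).
Iteration 3: rows with parent_dir in {5,7} -> backup (id 9, level 3), bob (id 10, level 3).
Iteration 4: rows with parent_dir in {9,10} -> media (id 11, level 4).
Iteration 5: no rows with parent_dir in {11}; recursion stops.
Total rows emitted: 7.

7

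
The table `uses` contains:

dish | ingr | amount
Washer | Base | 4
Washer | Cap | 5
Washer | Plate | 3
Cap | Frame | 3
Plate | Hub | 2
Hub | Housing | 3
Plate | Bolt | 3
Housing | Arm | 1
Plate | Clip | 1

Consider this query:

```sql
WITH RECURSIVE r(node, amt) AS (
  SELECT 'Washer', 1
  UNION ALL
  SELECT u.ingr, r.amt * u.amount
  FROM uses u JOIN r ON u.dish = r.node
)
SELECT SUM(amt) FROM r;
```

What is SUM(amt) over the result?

82

Base: (Washer, amt=1).
Iteration 1: components of {Washer} -> Base = 1*4 = 4, Cap = 1*5 = 5, Plate = 1*3 = 3.
Iteration 2: components of {Base,Cap,Plate} -> Bolt = 3*3 = 9, Clip = 3*1 = 3, Frame = 5*3 = 15, Hub = 3*2 = 6.
Iteration 3: components of {Bolt,Clip,Frame,Hub} -> Housing = 6*3 = 18.
Iteration 4: components of {Housing} -> Arm = 18*1 = 18.
Iteration 5: no further components; recursion stops.
SUM(amt) = 1 + 4 + 5 + 3 + 15 + 6 + 9 + 3 + 18 + 18 = 82.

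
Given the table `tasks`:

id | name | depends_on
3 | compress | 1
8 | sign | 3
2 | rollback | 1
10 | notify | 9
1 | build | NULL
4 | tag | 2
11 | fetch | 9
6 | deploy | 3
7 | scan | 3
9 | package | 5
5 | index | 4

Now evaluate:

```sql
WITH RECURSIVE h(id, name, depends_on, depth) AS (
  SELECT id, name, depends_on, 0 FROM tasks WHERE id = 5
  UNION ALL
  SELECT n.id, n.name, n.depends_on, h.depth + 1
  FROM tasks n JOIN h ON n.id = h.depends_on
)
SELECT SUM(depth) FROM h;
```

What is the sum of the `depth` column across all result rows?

Base: id=5 (index), depends_on=4, depth 0.
Iteration 1: join on id=4 -> tag (id 4, depends_on=2, depth 1).
Iteration 2: join on id=2 -> rollback (id 2, depends_on=1, depth 2).
Iteration 3: join on id=1 -> build (id 1, depends_on=NULL, depth 3).
Iteration 4: depends_on is NULL; no match; recursion stops.
SUM(depth) = 0 + 1 + 2 + 3 = 6.

6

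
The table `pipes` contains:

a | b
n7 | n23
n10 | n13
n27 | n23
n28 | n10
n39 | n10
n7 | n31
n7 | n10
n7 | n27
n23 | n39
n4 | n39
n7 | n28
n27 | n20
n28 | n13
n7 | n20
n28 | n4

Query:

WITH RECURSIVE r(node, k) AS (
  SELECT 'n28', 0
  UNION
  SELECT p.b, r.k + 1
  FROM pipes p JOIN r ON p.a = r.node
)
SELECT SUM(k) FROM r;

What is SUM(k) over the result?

14

Base: (n28, k=0).
Iteration 1: edges from {n28} -> (n10, k=1), (n13, k=1), (n4, k=1).
Iteration 2: edges from {n10,n13,n4} -> (n13, k=2), (n39, k=2).
Iteration 3: edges from {n13,n39} -> (n10, k=3).
Iteration 4: edges from {n10} -> (n13, k=4).
Iteration 5: no outgoing edges from {n13}; recursion stops.
SUM(k) = 0 + 1 + 1 + 1 + 2 + 2 + 3 + 4 = 14.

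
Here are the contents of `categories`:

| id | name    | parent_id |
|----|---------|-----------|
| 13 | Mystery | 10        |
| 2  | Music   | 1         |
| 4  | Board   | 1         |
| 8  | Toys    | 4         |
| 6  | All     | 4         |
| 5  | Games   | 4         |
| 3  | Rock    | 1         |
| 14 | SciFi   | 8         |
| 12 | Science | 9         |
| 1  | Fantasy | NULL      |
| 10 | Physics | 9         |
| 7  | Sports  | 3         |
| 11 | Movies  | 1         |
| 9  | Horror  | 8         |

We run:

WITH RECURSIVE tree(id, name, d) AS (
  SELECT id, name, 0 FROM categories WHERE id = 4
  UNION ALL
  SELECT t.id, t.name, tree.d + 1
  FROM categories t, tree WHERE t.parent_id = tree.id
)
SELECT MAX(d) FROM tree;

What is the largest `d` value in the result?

Base: id=4 (Board) at d 0.
Iteration 1: rows with parent_id in {4} -> Games (id 5, d 1), All (id 6, d 1), Toys (id 8, d 1).
Iteration 2: rows with parent_id in {5,6,8} -> Horror (id 9, d 2), SciFi (id 14, d 2).
Iteration 3: rows with parent_id in {9,14} -> Physics (id 10, d 3), Science (id 12, d 3).
Iteration 4: rows with parent_id in {10,12} -> Mystery (id 13, d 4).
Iteration 5: no rows with parent_id in {13}; recursion stops.
d values: 0, 1, 1, 1, 2, 2, 3, 3, 4; the maximum is 4.

4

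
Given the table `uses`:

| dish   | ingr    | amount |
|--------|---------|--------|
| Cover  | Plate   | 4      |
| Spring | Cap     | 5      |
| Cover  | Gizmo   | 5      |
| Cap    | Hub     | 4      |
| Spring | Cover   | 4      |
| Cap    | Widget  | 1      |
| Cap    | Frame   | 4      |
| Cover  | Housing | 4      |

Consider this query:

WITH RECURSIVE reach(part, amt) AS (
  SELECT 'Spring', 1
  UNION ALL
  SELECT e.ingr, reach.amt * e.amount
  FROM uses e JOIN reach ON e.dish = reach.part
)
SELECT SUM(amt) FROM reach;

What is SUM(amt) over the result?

Base: (Spring, amt=1).
Iteration 1: components of {Spring} -> Cap = 1*5 = 5, Cover = 1*4 = 4.
Iteration 2: components of {Cap,Cover} -> Frame = 5*4 = 20, Gizmo = 4*5 = 20, Housing = 4*4 = 16, Hub = 5*4 = 20, Plate = 4*4 = 16, Widget = 5*1 = 5.
Iteration 3: no further components; recursion stops.
SUM(amt) = 1 + 5 + 4 + 20 + 5 + 20 + 16 + 16 + 20 = 107.

107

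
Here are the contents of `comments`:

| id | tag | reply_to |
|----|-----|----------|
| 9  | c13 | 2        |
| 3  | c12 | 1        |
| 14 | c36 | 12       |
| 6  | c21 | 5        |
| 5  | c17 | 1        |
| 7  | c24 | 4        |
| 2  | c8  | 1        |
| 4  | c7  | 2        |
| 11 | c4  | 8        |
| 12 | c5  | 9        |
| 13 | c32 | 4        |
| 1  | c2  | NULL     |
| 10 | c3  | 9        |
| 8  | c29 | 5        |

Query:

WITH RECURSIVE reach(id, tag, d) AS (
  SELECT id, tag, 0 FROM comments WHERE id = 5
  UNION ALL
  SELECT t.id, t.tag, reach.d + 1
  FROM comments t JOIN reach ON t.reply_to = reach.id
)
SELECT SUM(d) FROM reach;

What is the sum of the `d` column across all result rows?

4

Base: id=5 (c17) at d 0.
Iteration 1: rows with reply_to in {5} -> c21 (id 6, d 1), c29 (id 8, d 1).
Iteration 2: rows with reply_to in {6,8} -> c4 (id 11, d 2).
Iteration 3: no rows with reply_to in {11}; recursion stops.
SUM(d) = 0 + 1 + 1 + 2 = 4.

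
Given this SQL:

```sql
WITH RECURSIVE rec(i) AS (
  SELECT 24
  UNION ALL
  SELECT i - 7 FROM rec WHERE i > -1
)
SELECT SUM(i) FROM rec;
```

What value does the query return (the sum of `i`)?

Base: i=24.
Iteration 1: 24 > -1 holds -> i = 24 - 7 = 17.
Iteration 2: 17 > -1 holds -> i = 17 - 7 = 10.
Iteration 3: 10 > -1 holds -> i = 10 - 7 = 3.
Iteration 4: 3 > -1 holds -> i = 3 - 7 = -4.
Iteration 5: -4 > -1 fails; recursion stops.
SUM(i) = 24 + 17 + 10 + 3 + -4 = 50.

50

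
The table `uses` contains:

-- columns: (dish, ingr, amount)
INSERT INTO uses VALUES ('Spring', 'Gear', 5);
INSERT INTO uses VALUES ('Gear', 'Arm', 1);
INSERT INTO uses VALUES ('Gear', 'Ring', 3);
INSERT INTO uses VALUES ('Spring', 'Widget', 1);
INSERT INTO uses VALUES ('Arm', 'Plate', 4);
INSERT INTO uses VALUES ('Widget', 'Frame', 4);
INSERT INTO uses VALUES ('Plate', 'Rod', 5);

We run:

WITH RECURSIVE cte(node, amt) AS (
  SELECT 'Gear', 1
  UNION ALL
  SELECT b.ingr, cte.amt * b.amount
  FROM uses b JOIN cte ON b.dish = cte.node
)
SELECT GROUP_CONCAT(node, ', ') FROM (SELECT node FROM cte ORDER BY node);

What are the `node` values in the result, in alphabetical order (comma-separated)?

Base: (Gear, amt=1).
Iteration 1: components of {Gear} -> Arm = 1*1 = 1, Ring = 1*3 = 3.
Iteration 2: components of {Arm,Ring} -> Plate = 1*4 = 4.
Iteration 3: components of {Plate} -> Rod = 4*5 = 20.
Iteration 4: no further components; recursion stops.

Arm, Gear, Plate, Ring, Rod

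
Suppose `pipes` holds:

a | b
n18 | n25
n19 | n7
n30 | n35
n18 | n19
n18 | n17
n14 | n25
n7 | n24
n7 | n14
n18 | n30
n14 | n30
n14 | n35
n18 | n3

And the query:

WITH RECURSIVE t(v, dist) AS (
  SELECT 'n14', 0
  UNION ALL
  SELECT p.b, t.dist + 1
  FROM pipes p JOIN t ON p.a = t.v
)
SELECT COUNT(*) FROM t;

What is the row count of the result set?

Base: (n14, dist=0).
Iteration 1: edges from {n14} -> (n25, dist=1), (n30, dist=1), (n35, dist=1).
Iteration 2: edges from {n25,n30,n35} -> (n35, dist=2).
Iteration 3: no outgoing edges from {n35}; recursion stops.
Total rows emitted: 5.

5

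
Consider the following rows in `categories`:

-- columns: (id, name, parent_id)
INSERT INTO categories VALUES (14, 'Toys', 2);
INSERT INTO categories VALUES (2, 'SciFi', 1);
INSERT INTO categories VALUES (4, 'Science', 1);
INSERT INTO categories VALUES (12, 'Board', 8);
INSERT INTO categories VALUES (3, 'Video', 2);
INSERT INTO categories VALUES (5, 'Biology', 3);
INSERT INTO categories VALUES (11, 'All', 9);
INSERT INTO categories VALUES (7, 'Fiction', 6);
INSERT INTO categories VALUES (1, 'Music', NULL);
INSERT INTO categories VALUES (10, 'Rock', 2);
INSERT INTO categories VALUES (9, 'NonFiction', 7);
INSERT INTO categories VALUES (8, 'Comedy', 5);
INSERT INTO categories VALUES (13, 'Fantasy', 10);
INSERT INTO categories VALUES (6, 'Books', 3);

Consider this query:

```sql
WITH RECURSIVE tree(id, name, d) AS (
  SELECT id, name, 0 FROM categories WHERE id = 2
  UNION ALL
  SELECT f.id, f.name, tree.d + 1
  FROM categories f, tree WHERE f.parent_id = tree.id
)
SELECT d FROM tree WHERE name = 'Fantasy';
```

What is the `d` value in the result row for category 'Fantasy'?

Base: id=2 (SciFi) at d 0.
Iteration 1: rows with parent_id in {2} -> Video (id 3, d 1), Rock (id 10, d 1), Toys (id 14, d 1).
Iteration 2: rows with parent_id in {3,10,14} -> Biology (id 5, d 2), Books (id 6, d 2), Fantasy (id 13, d 2).
Iteration 3: rows with parent_id in {5,6,13} -> Fiction (id 7, d 3), Comedy (id 8, d 3).
Iteration 4: rows with parent_id in {7,8} -> NonFiction (id 9, d 4), Board (id 12, d 4).
Iteration 5: rows with parent_id in {9,12} -> All (id 11, d 5).
Iteration 6: no rows with parent_id in {11}; recursion stops.

2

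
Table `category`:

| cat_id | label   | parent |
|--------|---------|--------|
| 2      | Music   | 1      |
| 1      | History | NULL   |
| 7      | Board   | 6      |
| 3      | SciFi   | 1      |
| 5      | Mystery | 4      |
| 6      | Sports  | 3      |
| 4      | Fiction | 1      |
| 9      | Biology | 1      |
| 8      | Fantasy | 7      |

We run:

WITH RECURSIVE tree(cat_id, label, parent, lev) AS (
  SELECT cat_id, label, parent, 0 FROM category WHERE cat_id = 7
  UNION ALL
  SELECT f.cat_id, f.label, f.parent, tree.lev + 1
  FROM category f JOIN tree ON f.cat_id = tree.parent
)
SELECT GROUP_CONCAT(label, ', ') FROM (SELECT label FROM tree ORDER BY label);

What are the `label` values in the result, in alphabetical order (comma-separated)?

Board, History, SciFi, Sports

Base: cat_id=7 (Board), parent=6, lev 0.
Iteration 1: join on cat_id=6 -> Sports (id 6, parent=3, lev 1).
Iteration 2: join on cat_id=3 -> SciFi (id 3, parent=1, lev 2).
Iteration 3: join on cat_id=1 -> History (id 1, parent=NULL, lev 3).
Iteration 4: parent is NULL; no match; recursion stops.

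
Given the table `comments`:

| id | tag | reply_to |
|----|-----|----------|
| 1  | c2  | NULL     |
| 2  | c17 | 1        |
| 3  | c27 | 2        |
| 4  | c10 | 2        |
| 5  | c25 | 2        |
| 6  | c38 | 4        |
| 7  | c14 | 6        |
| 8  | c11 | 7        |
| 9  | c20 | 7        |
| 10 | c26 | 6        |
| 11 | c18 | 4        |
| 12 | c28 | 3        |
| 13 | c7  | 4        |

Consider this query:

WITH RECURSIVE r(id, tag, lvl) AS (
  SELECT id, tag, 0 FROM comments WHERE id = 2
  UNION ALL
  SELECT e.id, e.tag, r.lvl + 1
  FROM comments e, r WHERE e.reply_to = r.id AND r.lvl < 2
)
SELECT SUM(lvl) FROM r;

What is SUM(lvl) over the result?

Base: id=2 (c17) at lvl 0.
Iteration 1: rows with reply_to in {2} -> c27 (id 3, lvl 1), c10 (id 4, lvl 1), c25 (id 5, lvl 1).
Iteration 2: rows with reply_to in {3,4,5} -> c38 (id 6, lvl 2), c18 (id 11, lvl 2), c28 (id 12, lvl 2), c7 (id 13, lvl 2).
Iteration 3: lvl < 2 fails for all current rows; recursion stops.
SUM(lvl) = 0 + 1 + 1 + 1 + 2 + 2 + 2 + 2 = 11.

11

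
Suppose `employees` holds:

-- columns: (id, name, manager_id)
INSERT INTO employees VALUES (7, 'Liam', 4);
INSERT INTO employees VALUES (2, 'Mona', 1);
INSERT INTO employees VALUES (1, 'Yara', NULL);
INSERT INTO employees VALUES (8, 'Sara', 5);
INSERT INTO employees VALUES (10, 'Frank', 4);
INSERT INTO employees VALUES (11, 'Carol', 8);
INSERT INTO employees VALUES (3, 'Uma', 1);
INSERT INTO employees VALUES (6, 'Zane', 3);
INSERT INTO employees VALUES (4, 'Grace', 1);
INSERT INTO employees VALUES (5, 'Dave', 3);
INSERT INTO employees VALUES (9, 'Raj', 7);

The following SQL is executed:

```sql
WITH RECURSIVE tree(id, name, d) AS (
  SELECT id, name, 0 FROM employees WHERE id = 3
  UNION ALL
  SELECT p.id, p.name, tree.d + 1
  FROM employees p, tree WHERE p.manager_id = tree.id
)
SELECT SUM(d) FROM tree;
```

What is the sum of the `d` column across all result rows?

Base: id=3 (Uma) at d 0.
Iteration 1: rows with manager_id in {3} -> Dave (id 5, d 1), Zane (id 6, d 1).
Iteration 2: rows with manager_id in {5,6} -> Sara (id 8, d 2).
Iteration 3: rows with manager_id in {8} -> Carol (id 11, d 3).
Iteration 4: no rows with manager_id in {11}; recursion stops.
SUM(d) = 0 + 1 + 1 + 2 + 3 = 7.

7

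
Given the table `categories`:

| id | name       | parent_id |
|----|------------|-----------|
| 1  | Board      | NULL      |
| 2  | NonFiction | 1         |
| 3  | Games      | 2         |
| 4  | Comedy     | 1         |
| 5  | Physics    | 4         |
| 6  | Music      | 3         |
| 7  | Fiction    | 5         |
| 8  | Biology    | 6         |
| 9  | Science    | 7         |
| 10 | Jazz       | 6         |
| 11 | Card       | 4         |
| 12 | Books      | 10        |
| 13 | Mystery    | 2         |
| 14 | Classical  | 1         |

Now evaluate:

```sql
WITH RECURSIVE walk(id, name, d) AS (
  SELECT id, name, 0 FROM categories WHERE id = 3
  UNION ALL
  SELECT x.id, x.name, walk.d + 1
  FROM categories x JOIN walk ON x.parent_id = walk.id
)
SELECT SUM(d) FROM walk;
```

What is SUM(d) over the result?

8

Base: id=3 (Games) at d 0.
Iteration 1: rows with parent_id in {3} -> Music (id 6, d 1).
Iteration 2: rows with parent_id in {6} -> Biology (id 8, d 2), Jazz (id 10, d 2).
Iteration 3: rows with parent_id in {8,10} -> Books (id 12, d 3).
Iteration 4: no rows with parent_id in {12}; recursion stops.
SUM(d) = 0 + 1 + 2 + 2 + 3 = 8.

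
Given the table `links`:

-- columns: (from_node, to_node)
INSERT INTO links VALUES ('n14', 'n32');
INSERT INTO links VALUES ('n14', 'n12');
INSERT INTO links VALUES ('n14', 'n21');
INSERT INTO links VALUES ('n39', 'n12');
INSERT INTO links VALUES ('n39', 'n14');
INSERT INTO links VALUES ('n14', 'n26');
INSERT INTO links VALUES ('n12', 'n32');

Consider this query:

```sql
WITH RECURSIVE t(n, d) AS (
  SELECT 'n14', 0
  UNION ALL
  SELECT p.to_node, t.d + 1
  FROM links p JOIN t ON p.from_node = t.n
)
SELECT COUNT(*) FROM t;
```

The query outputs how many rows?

6

Base: (n14, d=0).
Iteration 1: edges from {n14} -> (n12, d=1), (n21, d=1), (n26, d=1), (n32, d=1).
Iteration 2: edges from {n12,n21,n26,n32} -> (n32, d=2).
Iteration 3: no outgoing edges from {n32}; recursion stops.
Total rows emitted: 6.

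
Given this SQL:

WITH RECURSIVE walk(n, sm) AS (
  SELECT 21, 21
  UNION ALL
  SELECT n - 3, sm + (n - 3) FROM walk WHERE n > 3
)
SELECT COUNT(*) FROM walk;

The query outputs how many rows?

Base: n=21, sm=21.
Iteration 1: 21 > 3 holds -> n = 21 - 3 = 18, sm = 21 + 18 = 39.
Iteration 2: 18 > 3 holds -> n = 18 - 3 = 15, sm = 39 + 15 = 54.
Iteration 3: 15 > 3 holds -> n = 15 - 3 = 12, sm = 54 + 12 = 66.
Iteration 4: 12 > 3 holds -> n = 12 - 3 = 9, sm = 66 + 9 = 75.
Iteration 5: 9 > 3 holds -> n = 9 - 3 = 6, sm = 75 + 6 = 81.
Iteration 6: 6 > 3 holds -> n = 6 - 3 = 3, sm = 81 + 3 = 84.
Iteration 7: 3 > 3 fails; recursion stops.
Total rows emitted: 7.

7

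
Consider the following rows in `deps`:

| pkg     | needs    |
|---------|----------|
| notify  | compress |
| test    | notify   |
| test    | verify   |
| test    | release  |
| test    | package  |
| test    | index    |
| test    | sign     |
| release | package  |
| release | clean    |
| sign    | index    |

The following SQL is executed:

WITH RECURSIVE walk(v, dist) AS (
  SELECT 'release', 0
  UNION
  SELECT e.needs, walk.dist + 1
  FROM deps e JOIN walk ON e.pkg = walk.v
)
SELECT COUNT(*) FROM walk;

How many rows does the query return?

Base: (release, dist=0).
Iteration 1: edges from {release} -> (clean, dist=1), (package, dist=1).
Iteration 2: no outgoing edges from {clean,package}; recursion stops.
Total rows emitted: 3.

3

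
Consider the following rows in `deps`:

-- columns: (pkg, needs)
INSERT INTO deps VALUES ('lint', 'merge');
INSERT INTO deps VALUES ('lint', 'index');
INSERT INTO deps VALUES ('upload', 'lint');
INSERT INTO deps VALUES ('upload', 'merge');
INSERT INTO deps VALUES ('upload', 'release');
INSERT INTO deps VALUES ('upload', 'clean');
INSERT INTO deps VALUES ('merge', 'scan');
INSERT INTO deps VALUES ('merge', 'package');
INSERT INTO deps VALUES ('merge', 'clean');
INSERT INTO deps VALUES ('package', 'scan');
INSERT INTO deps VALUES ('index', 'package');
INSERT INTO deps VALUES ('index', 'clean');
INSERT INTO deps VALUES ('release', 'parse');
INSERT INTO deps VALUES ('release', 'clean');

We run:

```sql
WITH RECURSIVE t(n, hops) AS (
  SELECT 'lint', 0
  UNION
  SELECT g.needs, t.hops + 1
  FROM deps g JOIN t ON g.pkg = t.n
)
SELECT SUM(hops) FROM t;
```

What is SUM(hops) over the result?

11

Base: (lint, hops=0).
Iteration 1: edges from {lint} -> (index, hops=1), (merge, hops=1).
Iteration 2: edges from {index,merge} -> (clean, hops=2), (package, hops=2), (scan, hops=2). [UNION drops 2 duplicate row(s)]
Iteration 3: edges from {clean,package,scan} -> (scan, hops=3).
Iteration 4: no outgoing edges from {scan}; recursion stops.
SUM(hops) = 0 + 1 + 1 + 2 + 2 + 2 + 3 = 11.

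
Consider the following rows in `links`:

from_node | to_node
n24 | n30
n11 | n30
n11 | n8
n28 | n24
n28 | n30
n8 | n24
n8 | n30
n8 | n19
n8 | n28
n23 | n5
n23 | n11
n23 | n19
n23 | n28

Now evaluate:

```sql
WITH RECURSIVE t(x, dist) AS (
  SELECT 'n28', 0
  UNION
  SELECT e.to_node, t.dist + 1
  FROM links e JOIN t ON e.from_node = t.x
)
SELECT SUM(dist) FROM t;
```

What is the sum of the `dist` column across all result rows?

Base: (n28, dist=0).
Iteration 1: edges from {n28} -> (n24, dist=1), (n30, dist=1).
Iteration 2: edges from {n24,n30} -> (n30, dist=2).
Iteration 3: no outgoing edges from {n30}; recursion stops.
SUM(dist) = 0 + 1 + 1 + 2 = 4.

4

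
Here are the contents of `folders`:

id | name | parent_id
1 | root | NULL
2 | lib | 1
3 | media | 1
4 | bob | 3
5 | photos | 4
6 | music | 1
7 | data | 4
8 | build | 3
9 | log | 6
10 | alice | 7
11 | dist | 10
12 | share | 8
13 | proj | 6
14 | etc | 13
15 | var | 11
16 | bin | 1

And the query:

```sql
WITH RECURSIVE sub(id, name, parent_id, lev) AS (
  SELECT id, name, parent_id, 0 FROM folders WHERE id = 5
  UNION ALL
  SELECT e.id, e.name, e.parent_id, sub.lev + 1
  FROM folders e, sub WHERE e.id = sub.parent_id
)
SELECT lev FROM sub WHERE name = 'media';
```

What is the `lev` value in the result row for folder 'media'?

2

Base: id=5 (photos), parent_id=4, lev 0.
Iteration 1: join on id=4 -> bob (id 4, parent_id=3, lev 1).
Iteration 2: join on id=3 -> media (id 3, parent_id=1, lev 2).
Iteration 3: join on id=1 -> root (id 1, parent_id=NULL, lev 3).
Iteration 4: parent_id is NULL; no match; recursion stops.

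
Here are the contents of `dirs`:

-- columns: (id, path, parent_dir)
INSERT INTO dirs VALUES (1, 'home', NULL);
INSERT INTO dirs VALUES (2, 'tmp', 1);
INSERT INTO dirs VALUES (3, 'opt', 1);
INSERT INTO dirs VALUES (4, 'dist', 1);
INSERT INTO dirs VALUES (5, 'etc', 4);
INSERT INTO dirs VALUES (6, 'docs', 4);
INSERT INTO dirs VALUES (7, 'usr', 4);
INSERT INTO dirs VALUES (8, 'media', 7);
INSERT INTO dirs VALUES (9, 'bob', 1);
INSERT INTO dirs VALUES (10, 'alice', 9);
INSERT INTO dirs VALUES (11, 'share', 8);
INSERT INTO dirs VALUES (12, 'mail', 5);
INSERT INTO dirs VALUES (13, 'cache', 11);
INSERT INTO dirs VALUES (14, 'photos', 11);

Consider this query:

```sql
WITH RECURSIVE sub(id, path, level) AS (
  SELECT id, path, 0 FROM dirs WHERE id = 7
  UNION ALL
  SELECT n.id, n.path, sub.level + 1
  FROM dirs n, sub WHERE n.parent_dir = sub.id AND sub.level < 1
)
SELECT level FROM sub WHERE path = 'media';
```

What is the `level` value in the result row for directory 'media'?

1

Base: id=7 (usr) at level 0.
Iteration 1: rows with parent_dir in {7} -> media (id 8, level 1).
Iteration 2: level < 1 fails for all current rows; recursion stops.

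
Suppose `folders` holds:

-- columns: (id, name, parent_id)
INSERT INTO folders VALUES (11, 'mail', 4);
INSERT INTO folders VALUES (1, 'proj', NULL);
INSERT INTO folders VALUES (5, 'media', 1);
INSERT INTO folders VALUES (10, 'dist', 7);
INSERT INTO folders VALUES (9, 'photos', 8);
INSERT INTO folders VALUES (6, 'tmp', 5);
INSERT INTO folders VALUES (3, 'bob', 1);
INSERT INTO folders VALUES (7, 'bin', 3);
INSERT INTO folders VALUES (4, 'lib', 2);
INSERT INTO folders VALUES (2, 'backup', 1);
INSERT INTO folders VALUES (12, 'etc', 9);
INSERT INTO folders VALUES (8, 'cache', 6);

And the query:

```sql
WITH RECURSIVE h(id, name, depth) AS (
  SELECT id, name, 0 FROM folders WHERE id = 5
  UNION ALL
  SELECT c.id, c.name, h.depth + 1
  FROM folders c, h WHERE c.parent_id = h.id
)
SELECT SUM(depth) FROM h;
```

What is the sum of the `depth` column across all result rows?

10

Base: id=5 (media) at depth 0.
Iteration 1: rows with parent_id in {5} -> tmp (id 6, depth 1).
Iteration 2: rows with parent_id in {6} -> cache (id 8, depth 2).
Iteration 3: rows with parent_id in {8} -> photos (id 9, depth 3).
Iteration 4: rows with parent_id in {9} -> etc (id 12, depth 4).
Iteration 5: no rows with parent_id in {12}; recursion stops.
SUM(depth) = 0 + 1 + 2 + 3 + 4 = 10.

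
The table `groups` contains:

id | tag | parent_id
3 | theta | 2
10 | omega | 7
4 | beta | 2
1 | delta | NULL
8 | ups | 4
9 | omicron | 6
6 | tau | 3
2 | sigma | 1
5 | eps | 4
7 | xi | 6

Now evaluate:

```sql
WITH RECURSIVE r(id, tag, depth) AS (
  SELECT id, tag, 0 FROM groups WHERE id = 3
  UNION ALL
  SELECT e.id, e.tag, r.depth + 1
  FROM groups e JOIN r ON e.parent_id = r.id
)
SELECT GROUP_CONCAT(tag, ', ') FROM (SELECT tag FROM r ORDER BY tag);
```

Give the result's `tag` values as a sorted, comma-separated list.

Base: id=3 (theta) at depth 0.
Iteration 1: rows with parent_id in {3} -> tau (id 6, depth 1).
Iteration 2: rows with parent_id in {6} -> xi (id 7, depth 2), omicron (id 9, depth 2).
Iteration 3: rows with parent_id in {7,9} -> omega (id 10, depth 3).
Iteration 4: no rows with parent_id in {10}; recursion stops.

omega, omicron, tau, theta, xi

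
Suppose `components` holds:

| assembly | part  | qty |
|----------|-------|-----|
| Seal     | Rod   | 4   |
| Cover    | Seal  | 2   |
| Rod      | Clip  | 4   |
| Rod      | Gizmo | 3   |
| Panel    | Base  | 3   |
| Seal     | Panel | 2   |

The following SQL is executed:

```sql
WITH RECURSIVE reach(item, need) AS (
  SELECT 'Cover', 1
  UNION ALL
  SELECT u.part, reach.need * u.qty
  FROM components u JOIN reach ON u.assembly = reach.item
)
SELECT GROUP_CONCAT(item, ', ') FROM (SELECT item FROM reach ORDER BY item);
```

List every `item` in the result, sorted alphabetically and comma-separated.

Base: (Cover, need=1).
Iteration 1: components of {Cover} -> Seal = 1*2 = 2.
Iteration 2: components of {Seal} -> Panel = 2*2 = 4, Rod = 2*4 = 8.
Iteration 3: components of {Panel,Rod} -> Base = 4*3 = 12, Clip = 8*4 = 32, Gizmo = 8*3 = 24.
Iteration 4: no further components; recursion stops.

Base, Clip, Cover, Gizmo, Panel, Rod, Seal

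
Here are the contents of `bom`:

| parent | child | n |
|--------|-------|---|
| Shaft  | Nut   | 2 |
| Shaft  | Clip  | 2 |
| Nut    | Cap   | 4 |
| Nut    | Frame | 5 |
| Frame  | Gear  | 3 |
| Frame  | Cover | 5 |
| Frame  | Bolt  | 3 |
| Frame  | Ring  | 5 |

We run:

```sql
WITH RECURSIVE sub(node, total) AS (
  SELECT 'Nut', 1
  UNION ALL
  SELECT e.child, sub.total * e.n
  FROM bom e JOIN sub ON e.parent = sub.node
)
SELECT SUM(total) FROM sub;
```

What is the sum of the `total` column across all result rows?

Base: (Nut, total=1).
Iteration 1: components of {Nut} -> Cap = 1*4 = 4, Frame = 1*5 = 5.
Iteration 2: components of {Cap,Frame} -> Bolt = 5*3 = 15, Cover = 5*5 = 25, Gear = 5*3 = 15, Ring = 5*5 = 25.
Iteration 3: no further components; recursion stops.
SUM(total) = 1 + 4 + 5 + 15 + 25 + 15 + 25 = 90.

90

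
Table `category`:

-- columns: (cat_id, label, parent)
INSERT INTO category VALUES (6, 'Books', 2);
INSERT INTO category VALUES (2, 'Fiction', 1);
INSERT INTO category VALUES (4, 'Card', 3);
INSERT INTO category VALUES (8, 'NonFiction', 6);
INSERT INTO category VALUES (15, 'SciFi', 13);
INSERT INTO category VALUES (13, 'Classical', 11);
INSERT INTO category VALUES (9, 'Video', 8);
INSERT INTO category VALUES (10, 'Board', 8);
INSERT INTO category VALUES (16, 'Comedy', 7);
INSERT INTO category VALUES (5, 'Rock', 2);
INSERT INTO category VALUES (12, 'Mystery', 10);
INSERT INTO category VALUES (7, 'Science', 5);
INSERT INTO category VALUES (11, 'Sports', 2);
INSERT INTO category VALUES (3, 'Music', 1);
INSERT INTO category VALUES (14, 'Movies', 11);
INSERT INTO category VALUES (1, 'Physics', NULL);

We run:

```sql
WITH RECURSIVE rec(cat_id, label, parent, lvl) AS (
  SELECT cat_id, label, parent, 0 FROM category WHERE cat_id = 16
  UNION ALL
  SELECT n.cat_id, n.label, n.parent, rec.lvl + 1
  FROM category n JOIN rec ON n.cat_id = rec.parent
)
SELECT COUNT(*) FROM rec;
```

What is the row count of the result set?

5

Base: cat_id=16 (Comedy), parent=7, lvl 0.
Iteration 1: join on cat_id=7 -> Science (id 7, parent=5, lvl 1).
Iteration 2: join on cat_id=5 -> Rock (id 5, parent=2, lvl 2).
Iteration 3: join on cat_id=2 -> Fiction (id 2, parent=1, lvl 3).
Iteration 4: join on cat_id=1 -> Physics (id 1, parent=NULL, lvl 4).
Iteration 5: parent is NULL; no match; recursion stops.
Total rows emitted: 5.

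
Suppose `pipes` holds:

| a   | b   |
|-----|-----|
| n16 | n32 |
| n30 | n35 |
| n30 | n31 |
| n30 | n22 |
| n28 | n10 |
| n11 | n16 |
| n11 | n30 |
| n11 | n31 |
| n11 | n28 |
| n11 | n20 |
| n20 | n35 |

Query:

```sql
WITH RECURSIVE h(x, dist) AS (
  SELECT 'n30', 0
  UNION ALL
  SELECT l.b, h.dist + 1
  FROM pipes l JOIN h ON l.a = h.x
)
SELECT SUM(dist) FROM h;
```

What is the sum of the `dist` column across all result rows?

3

Base: (n30, dist=0).
Iteration 1: edges from {n30} -> (n22, dist=1), (n31, dist=1), (n35, dist=1).
Iteration 2: no outgoing edges from {n22,n31,n35}; recursion stops.
SUM(dist) = 0 + 1 + 1 + 1 = 3.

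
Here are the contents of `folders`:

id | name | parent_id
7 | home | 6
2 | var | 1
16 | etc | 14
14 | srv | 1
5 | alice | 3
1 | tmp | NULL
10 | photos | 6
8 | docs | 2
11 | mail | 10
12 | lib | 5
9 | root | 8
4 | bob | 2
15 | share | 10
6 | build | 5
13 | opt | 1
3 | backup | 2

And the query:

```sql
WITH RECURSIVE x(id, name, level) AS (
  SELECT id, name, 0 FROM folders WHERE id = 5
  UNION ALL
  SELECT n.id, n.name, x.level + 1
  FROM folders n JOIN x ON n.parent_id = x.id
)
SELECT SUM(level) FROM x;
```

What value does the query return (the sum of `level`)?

12

Base: id=5 (alice) at level 0.
Iteration 1: rows with parent_id in {5} -> build (id 6, level 1), lib (id 12, level 1).
Iteration 2: rows with parent_id in {6,12} -> home (id 7, level 2), photos (id 10, level 2).
Iteration 3: rows with parent_id in {7,10} -> mail (id 11, level 3), share (id 15, level 3).
Iteration 4: no rows with parent_id in {11,15}; recursion stops.
SUM(level) = 0 + 1 + 1 + 2 + 2 + 3 + 3 = 12.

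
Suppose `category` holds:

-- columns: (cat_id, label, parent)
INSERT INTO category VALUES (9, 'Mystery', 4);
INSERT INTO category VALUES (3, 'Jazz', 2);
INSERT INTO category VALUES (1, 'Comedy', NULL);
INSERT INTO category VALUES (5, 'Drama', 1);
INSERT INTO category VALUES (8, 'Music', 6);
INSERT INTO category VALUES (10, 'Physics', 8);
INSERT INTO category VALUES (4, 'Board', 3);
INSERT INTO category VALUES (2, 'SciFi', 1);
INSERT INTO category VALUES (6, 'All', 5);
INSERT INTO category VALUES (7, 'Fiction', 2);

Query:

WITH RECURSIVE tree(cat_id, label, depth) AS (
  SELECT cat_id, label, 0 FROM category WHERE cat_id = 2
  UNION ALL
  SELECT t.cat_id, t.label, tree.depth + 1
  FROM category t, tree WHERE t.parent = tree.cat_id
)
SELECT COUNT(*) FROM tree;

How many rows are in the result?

Base: cat_id=2 (SciFi) at depth 0.
Iteration 1: rows with parent in {2} -> Jazz (id 3, depth 1), Fiction (id 7, depth 1).
Iteration 2: rows with parent in {3,7} -> Board (id 4, depth 2).
Iteration 3: rows with parent in {4} -> Mystery (id 9, depth 3).
Iteration 4: no rows with parent in {9}; recursion stops.
Total rows emitted: 5.

5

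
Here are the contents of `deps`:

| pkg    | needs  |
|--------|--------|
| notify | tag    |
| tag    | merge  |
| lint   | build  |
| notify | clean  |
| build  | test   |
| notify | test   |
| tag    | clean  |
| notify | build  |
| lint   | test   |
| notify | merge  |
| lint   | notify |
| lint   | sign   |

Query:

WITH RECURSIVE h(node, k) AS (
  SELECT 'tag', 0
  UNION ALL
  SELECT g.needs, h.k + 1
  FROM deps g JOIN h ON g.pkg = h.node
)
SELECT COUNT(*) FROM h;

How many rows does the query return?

Base: (tag, k=0).
Iteration 1: edges from {tag} -> (clean, k=1), (merge, k=1).
Iteration 2: no outgoing edges from {clean,merge}; recursion stops.
Total rows emitted: 3.

3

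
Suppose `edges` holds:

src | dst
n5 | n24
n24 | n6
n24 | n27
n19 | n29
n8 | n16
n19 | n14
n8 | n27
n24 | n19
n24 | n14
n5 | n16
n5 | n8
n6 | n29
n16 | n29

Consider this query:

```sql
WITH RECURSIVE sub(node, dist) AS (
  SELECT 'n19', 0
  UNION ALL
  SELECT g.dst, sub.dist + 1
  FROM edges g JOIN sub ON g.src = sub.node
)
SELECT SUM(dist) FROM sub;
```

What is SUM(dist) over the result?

2

Base: (n19, dist=0).
Iteration 1: edges from {n19} -> (n14, dist=1), (n29, dist=1).
Iteration 2: no outgoing edges from {n14,n29}; recursion stops.
SUM(dist) = 0 + 1 + 1 = 2.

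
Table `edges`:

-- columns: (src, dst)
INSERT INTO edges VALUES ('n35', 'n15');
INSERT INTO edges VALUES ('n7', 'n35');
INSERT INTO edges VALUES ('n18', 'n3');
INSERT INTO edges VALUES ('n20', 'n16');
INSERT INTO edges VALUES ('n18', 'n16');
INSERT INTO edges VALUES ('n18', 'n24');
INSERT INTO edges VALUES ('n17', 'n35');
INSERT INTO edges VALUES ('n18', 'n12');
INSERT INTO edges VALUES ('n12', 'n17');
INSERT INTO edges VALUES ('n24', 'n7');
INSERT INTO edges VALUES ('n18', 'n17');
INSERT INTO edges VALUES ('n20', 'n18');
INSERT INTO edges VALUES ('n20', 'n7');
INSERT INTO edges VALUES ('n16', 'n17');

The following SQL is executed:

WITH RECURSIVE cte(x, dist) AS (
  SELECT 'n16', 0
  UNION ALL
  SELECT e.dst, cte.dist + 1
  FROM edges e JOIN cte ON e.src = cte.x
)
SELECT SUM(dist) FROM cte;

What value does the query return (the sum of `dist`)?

Base: (n16, dist=0).
Iteration 1: edges from {n16} -> (n17, dist=1).
Iteration 2: edges from {n17} -> (n35, dist=2).
Iteration 3: edges from {n35} -> (n15, dist=3).
Iteration 4: no outgoing edges from {n15}; recursion stops.
SUM(dist) = 0 + 1 + 2 + 3 = 6.

6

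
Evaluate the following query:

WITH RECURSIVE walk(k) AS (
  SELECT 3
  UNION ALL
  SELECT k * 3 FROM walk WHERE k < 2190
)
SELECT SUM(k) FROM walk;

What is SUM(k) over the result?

9840

Base: k=3.
Iteration 1: 3 < 2190 holds -> k = 3 * 3 = 9.
Iteration 2: 9 < 2190 holds -> k = 9 * 3 = 27.
Iteration 3: 27 < 2190 holds -> k = 27 * 3 = 81.
Iteration 4: 81 < 2190 holds -> k = 81 * 3 = 243.
Iteration 5: 243 < 2190 holds -> k = 243 * 3 = 729.
Iteration 6: 729 < 2190 holds -> k = 729 * 3 = 2187.
Iteration 7: 2187 < 2190 holds -> k = 2187 * 3 = 6561.
Iteration 8: 6561 < 2190 fails; recursion stops.
SUM(k) = 3 + 9 + 27 + 81 + 243 + 729 + 2187 + 6561 = 9840.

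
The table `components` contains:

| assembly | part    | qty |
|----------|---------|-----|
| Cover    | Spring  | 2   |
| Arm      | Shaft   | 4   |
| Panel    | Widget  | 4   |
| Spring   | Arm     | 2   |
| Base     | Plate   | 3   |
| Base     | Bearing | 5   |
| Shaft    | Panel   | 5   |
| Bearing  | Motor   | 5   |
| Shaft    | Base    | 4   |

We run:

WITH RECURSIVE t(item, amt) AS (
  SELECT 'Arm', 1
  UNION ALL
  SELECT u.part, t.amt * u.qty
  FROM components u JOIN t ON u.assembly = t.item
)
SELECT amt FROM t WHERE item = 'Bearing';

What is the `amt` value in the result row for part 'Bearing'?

Base: (Arm, amt=1).
Iteration 1: components of {Arm} -> Shaft = 1*4 = 4.
Iteration 2: components of {Shaft} -> Base = 4*4 = 16, Panel = 4*5 = 20.
Iteration 3: components of {Base,Panel} -> Bearing = 16*5 = 80, Plate = 16*3 = 48, Widget = 20*4 = 80.
Iteration 4: components of {Bearing,Plate,Widget} -> Motor = 80*5 = 400.
Iteration 5: no further components; recursion stops.

80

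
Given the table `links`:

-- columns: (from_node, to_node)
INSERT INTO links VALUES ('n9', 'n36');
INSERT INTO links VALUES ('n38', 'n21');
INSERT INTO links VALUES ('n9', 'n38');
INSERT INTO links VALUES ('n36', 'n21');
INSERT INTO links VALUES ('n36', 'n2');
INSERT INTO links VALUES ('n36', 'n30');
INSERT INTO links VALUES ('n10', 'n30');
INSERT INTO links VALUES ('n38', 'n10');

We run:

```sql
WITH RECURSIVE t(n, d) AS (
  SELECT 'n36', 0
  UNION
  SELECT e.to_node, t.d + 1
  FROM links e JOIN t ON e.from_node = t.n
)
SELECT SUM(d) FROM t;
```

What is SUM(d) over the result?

3

Base: (n36, d=0).
Iteration 1: edges from {n36} -> (n2, d=1), (n21, d=1), (n30, d=1).
Iteration 2: no outgoing edges from {n2,n21,n30}; recursion stops.
SUM(d) = 0 + 1 + 1 + 1 = 3.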